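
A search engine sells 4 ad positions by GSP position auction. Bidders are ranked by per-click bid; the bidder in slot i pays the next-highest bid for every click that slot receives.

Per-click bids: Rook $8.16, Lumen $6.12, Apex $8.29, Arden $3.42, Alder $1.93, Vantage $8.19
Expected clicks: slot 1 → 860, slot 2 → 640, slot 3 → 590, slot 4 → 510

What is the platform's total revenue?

Ranked by bid: $8.29 (Apex) > $8.19 (Vantage) > $8.16 (Rook) > $6.12 (Lumen) > $3.42 (Arden) > …
Slot 1: Apex pays $8.19 × 860 = $7043.40
Slot 2: Vantage pays $8.16 × 640 = $5222.40
Slot 3: Rook pays $6.12 × 590 = $3610.80
Slot 4: Lumen pays $3.42 × 510 = $1744.20
Total = $17620.80

Total revenue: $17620.80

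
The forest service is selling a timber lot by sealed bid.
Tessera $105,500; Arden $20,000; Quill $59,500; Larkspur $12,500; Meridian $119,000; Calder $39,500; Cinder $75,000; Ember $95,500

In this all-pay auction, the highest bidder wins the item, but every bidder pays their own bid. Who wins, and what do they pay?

Meridian pays $119,000

Sorting bids: 119,000 (Meridian) > 105,500 (Tessera) > 95,500 (Ember) > 75,000 (Cinder) > 59,500 (Quill) > 39,500 (Calder) > …
Meridian wins with the top bid; all bids are sunk regardless.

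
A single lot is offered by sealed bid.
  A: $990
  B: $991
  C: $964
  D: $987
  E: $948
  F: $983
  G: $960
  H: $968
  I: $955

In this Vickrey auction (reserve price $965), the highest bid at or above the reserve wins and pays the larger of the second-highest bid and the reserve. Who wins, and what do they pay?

B pays $990

Vickrey auction (reserve price $965): the highest bid at or above the reserve wins and pays the larger of the second-highest bid and the reserve.
Bids ranked: 991 (B) > 990 (A) > 987 (D) > 983 (F) > 968 (H) > 964 (C) > …
Highest eligible bid: B at $991.
max(second-highest $990, reserve $965) = $990; the reserve does not bind.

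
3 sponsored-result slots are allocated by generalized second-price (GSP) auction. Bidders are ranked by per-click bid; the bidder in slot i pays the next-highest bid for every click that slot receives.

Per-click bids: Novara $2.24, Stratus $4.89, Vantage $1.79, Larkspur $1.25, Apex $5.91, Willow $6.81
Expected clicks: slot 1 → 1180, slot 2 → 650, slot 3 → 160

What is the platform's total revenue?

Total revenue: $10510.70

Ranked by bid: $6.81 (Willow) > $5.91 (Apex) > $4.89 (Stratus) > $2.24 (Novara) > …
Slot 1: Willow pays $5.91 × 1180 = $6973.80
Slot 2: Apex pays $4.89 × 650 = $3178.50
Slot 3: Stratus pays $2.24 × 160 = $358.40
Total = $10510.70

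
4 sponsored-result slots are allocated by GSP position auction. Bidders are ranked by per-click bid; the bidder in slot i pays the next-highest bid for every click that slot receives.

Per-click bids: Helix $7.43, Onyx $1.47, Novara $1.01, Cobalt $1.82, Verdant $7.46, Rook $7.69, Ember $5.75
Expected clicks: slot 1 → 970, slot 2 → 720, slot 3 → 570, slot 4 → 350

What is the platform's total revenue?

Total revenue: $16500.30

Per-click bids in order: $7.69 (Rook) > $7.46 (Verdant) > $7.43 (Helix) > $5.75 (Ember) > $1.82 (Cobalt) > …
Slot 1: Rook pays $7.46 × 970 = $7236.20
Slot 2: Verdant pays $7.43 × 720 = $5349.60
Slot 3: Helix pays $5.75 × 570 = $3277.50
Slot 4: Ember pays $1.82 × 350 = $637.00
Total = $16500.30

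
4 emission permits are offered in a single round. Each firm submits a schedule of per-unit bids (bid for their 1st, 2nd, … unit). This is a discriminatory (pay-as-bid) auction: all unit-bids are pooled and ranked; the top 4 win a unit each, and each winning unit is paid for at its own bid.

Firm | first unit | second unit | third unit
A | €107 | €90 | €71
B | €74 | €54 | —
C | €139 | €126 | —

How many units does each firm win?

A 2, C 2

All unit-bids, highest first — top 4: 139 (C-1), 126 (C-2), 107 (A-1), 90 (A-2)
Next rejected bid: €74 (not a price — pay-as-bid).
Allocation: A 2, C 2.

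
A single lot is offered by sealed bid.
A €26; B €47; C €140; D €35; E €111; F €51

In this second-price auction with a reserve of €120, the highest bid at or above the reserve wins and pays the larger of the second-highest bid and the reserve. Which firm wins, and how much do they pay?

Sorting bids: 140 (C) > 111 (E) > 51 (F) > 47 (B) > 35 (D) > 26 (A)
C has the top bid at or above the reserve (€140).
Second-highest bid €111 is below the reserve €120, so the reserve binds → payment €120.

C pays €120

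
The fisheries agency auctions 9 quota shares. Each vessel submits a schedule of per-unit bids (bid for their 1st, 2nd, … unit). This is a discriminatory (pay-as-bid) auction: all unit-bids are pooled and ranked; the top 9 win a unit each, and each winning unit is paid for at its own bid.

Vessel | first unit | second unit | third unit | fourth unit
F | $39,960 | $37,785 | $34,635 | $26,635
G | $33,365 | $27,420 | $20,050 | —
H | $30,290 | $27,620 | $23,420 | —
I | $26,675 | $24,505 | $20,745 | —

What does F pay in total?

F pays $139,015

Pooled unit-bids ranked (top 9): 39,960 (F-1), 37,785 (F-2), 34,635 (F-3), 33,365 (G-1), 30,290 (H-1), 27,620 (H-2), 27,420 (G-2), 26,675 (I-1), 26,635 (F-4)
Next rejected bid: $24,505 (not a price — pay-as-bid).
F's winning unit-bids: 39,960 + 37,785 + 34,635 + 26,635 = $139,015.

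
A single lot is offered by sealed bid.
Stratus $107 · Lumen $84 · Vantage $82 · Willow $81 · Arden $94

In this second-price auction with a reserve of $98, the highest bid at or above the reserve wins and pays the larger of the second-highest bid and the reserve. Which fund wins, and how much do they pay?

Bids in order: 107 (Stratus) > 94 (Arden) > 84 (Lumen) > 82 (Vantage) > 81 (Willow)
Highest eligible bid: Stratus at $107.
max(second-highest $94, reserve $98) = $98.

Stratus pays $98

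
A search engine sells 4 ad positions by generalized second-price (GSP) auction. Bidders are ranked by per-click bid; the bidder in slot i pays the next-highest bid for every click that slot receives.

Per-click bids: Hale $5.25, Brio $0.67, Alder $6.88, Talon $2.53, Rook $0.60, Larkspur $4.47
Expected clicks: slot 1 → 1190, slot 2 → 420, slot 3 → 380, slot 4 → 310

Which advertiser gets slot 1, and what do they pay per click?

Per-click bids in order: $6.88 (Alder) > $5.25 (Hale) > $4.47 (Larkspur) > $2.53 (Talon) > $0.67 (Brio) > …
Slot 1 goes to the first-ranked bidder, Alder, who pays the next bid down: $5.25/click.

Alder; $5.25 per click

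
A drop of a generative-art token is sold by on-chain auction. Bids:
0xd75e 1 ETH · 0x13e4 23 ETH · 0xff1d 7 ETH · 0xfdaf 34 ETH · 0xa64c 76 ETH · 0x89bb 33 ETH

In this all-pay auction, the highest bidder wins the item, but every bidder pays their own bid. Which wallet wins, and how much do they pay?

Rule: the highest bidder wins the item, but every bidder pays their own bid.
Bids in order: 76 (0xa64c) > 34 (0xfdaf) > 33 (0x89bb) > 23 (0x13e4) > 7 (0xff1d) > 1 (0xd75e)
0xa64c is highest and takes the item; every bidder forfeits their bid.

0xa64c pays 76 ETH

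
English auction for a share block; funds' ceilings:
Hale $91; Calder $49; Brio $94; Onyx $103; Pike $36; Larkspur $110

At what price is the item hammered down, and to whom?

Larkspur wins at $103

Rule: the price rises until one bidder remains; the winner pays the price at which the last rival dropped out.
Limits in order: 110 (Larkspur) > 103 (Onyx) > 94 (Brio) > 91 (Hale) > 49 (Calder) > 36 (Pike)
Onyx is the last rival to drop out, at $103; Larkspur remains and wins at that price.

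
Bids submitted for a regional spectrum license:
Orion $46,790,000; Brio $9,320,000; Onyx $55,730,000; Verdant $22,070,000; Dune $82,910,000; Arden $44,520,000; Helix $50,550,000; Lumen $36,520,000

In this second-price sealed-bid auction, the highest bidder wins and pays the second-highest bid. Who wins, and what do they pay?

Dune pays $55,730,000

Bids ranked: 82,910,000 (Dune) > 55,730,000 (Onyx) > 50,550,000 (Helix) > 46,790,000 (Orion) > 44,520,000 (Arden) > 36,520,000 (Lumen) > …
Dune wins with the highest bid; price is set by the runner-up at $55,730,000.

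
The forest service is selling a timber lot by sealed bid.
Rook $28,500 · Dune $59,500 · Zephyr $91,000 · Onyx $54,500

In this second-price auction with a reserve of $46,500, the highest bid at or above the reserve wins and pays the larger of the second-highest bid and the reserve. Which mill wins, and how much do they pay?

Sorting bids: 91,000 (Zephyr) > 59,500 (Dune) > 54,500 (Onyx) > 28,500 (Rook)
Highest eligible bid: Zephyr at $91,000.
max(second-highest $59,500, reserve $46,500) = $59,500; the reserve does not bind.

Zephyr pays $59,500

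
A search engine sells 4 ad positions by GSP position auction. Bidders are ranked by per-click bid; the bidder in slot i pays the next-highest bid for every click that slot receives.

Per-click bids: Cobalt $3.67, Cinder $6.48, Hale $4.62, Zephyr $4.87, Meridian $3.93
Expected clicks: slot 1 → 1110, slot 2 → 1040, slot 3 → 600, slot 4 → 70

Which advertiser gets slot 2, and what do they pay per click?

Per-click bids in order: $6.48 (Cinder) > $4.87 (Zephyr) > $4.62 (Hale) > $3.93 (Meridian) > $3.67 (Cobalt)
Slot 2 goes to the second-ranked bidder, Zephyr, who pays the next bid down: $4.62/click.

Zephyr; $4.62 per click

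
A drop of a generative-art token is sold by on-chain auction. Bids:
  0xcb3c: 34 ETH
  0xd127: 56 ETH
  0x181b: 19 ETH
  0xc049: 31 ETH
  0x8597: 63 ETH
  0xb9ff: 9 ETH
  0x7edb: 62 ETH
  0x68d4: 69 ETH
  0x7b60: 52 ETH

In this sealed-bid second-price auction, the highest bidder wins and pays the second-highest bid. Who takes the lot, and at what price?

Rule: the highest bidder wins and pays the second-highest bid.
Sorting bids: 69 (0x68d4) > 63 (0x8597) > 62 (0x7edb) > 56 (0xd127) > 52 (0x7b60) > 34 (0xcb3c) > …
Second-price: 0x68d4 pays 0x8597's bid of 63 ETH.

0x68d4 pays 63 ETH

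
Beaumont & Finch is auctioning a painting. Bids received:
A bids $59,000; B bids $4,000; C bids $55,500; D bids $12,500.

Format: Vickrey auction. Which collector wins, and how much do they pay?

Bids in order: 59,000 (A) > 55,500 (C) > 12,500 (D) > 4,000 (B)
A is highest; pays the second-highest bid, $55,500.

A pays $55,500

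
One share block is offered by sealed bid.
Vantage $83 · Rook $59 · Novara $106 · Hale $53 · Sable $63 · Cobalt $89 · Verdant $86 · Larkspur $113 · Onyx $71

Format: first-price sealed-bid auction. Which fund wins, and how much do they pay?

Larkspur pays $113

Sorting bids: 113 (Larkspur) > 106 (Novara) > 89 (Cobalt) > 86 (Verdant) > 83 (Vantage) > 71 (Onyx) > …
Larkspur is highest → pays own bid, $113.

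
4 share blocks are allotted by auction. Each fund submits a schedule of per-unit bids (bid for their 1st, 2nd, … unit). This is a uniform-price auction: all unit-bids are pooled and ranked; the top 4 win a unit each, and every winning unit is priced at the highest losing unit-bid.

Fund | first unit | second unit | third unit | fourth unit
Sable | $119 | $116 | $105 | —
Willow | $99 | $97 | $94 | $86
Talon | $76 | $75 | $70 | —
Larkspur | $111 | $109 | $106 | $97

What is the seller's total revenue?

Total revenue: $424

Pooled unit-bids ranked (top 4): 119 (Sable-1), 116 (Sable-2), 111 (Larkspur-1), 109 (Larkspur-2)
First bid not allocated: $106.
Allocation: Larkspur 2, Sable 2. Every unit priced at $106.
Revenue = 4 × 106 = $424.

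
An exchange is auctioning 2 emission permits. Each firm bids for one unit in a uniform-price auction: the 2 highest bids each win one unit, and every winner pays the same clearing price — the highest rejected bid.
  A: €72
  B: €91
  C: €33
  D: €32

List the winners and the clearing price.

Ordering the bids: 91 (B), 72 (A), 33 (C), 32 (D)
Top 2: B, A.
Clearing price = highest rejected bid = €33.

B, A; each pays €33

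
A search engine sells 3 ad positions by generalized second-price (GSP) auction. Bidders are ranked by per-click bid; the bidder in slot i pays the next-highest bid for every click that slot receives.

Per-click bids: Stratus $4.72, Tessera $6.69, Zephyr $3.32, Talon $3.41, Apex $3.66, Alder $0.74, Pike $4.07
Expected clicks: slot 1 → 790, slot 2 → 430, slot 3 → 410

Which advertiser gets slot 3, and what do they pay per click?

Sorting advertisers: $6.69 (Tessera) > $4.72 (Stratus) > $4.07 (Pike) > $3.66 (Apex) > …
Slot 3 goes to the third-ranked bidder, Pike, who pays the next bid down: $3.66/click.

Pike; $3.66 per click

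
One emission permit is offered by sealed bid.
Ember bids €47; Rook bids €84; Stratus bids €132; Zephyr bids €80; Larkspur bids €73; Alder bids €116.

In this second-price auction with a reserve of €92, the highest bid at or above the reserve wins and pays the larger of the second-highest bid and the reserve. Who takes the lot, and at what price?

Sorting bids: 132 (Stratus) > 116 (Alder) > 84 (Rook) > 80 (Zephyr) > 73 (Larkspur) > 47 (Ember)
Stratus has the top bid at or above the reserve (€132).
max(second-highest €116, reserve €92) = €116; the reserve does not bind.

Stratus pays €116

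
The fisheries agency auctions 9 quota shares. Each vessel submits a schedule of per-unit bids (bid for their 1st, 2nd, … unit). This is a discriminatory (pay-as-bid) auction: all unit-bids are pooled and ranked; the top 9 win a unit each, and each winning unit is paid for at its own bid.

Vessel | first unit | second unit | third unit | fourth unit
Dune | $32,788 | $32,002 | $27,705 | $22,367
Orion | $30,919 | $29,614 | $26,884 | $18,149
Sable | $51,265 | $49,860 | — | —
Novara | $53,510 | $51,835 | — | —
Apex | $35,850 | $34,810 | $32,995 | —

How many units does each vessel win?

Apex 3, Dune 2, Novara 2, Sable 2

All unit-bids, highest first — top 9: 53,510 (Novara-1), 51,835 (Novara-2), 51,265 (Sable-1), 49,860 (Sable-2), 35,850 (Apex-1), 34,810 (Apex-2), 32,995 (Apex-3), 32,788 (Dune-1), 32,002 (Dune-2)
Next rejected bid: $30,919 (not a price — pay-as-bid).
Allocation: Apex 3, Dune 2, Novara 2, Sable 2.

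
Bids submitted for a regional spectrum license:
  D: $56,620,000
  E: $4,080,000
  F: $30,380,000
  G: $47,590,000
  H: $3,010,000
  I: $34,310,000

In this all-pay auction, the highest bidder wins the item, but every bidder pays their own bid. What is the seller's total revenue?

Total revenue: $175,990,000

All-pay auction: the highest bidder wins the item, but every bidder pays their own bid.
Sorting bids: 56,620,000 (D) > 47,590,000 (G) > 34,310,000 (I) > 30,380,000 (F) > 4,080,000 (E) > 3,010,000 (H)
D wins with the top bid; all bids are sunk regardless.
Every bidder forfeits their bid regardless of winning.
Revenue = 56,620,000 + 4,080,000 + 30,380,000 + 47,590,000 + 3,010,000 + 34,310,000 = $175,990,000.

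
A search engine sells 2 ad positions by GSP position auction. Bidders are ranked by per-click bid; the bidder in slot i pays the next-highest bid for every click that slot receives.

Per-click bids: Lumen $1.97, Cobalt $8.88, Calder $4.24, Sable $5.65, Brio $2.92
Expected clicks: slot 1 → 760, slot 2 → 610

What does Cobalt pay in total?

Per-click bids in order: $8.88 (Cobalt) > $5.65 (Sable) > $4.24 (Calder) > …
Cobalt holds slot 1 → pays next bid $5.65 × 760 clicks = $4294.00.

Cobalt pays $4294.00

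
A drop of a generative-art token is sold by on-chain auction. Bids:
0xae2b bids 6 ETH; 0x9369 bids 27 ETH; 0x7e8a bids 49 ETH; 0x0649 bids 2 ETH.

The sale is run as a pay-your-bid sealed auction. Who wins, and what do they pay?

Sorting bids: 49 (0x7e8a) > 27 (0x9369) > 6 (0xae2b) > 2 (0x0649)
First-price: 0x7e8a pays what they bid, 49 ETH.

0x7e8a pays 49 ETH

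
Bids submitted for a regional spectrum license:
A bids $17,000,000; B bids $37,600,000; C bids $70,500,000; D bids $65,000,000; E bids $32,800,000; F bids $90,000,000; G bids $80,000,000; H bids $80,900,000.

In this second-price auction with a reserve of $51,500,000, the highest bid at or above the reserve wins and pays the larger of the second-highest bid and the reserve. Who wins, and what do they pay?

Sorting bids: 90,000,000 (F) > 80,900,000 (H) > 80,000,000 (G) > 70,500,000 (C) > 65,000,000 (D) > 37,600,000 (B) > …
Highest eligible bid: F at $90,000,000.
max(second-highest $80,900,000, reserve $51,500,000) = $80,900,000; the reserve does not bind.

F pays $80,900,000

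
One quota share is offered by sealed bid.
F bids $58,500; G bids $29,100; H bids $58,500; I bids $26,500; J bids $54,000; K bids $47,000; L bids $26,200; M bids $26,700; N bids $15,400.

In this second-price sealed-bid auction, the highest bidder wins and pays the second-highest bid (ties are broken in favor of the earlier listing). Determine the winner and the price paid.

Sorting bids: 58,500 (F) > 58,500 (H) > 54,000 (J) > 47,000 (K) > 29,100 (G) > 26,700 (M) > …
Tie at $58,500 → F wins by tie-break.
Second-price: F pays H's bid of $58,500.

F pays $58,500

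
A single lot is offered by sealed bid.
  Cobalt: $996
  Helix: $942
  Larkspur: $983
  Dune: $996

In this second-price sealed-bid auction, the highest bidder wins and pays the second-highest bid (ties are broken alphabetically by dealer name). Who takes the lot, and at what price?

Cobalt pays $996

Bids ranked: 996 (Cobalt) > 996 (Dune) > 983 (Larkspur) > 942 (Helix)
Cobalt and Dune tie at $996; tie-break gives it to Cobalt.
Cobalt wins with the highest bid; price is set by the runner-up at $996.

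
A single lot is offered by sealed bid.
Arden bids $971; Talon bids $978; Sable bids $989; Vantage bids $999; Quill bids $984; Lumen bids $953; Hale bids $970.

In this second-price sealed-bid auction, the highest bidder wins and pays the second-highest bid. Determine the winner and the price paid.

Vantage pays $989

Bids in order: 999 (Vantage) > 989 (Sable) > 984 (Quill) > 978 (Talon) > 971 (Arden) > 970 (Hale) > …
Second-price: Vantage pays Sable's bid of $989.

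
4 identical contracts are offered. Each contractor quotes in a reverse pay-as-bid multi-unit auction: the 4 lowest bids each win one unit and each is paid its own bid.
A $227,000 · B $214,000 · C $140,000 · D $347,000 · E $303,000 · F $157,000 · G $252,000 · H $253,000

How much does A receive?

Bids ranked low→high: 140,000 (C), 157,000 (F), 214,000 (B), 227,000 (A), 252,000 (G), 253,000 (H), …
Winners (4 units): C, F, B, A.
A wins → own bid $227,000.

A is paid $227,000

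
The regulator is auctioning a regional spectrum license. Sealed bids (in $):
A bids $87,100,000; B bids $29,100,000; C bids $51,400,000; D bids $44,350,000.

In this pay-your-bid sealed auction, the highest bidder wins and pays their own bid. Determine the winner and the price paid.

Bids ranked: 87,100,000 (A) > 51,400,000 (C) > 44,350,000 (D) > 29,100,000 (B)
A is highest → pays own bid, $87,100,000.

A pays $87,100,000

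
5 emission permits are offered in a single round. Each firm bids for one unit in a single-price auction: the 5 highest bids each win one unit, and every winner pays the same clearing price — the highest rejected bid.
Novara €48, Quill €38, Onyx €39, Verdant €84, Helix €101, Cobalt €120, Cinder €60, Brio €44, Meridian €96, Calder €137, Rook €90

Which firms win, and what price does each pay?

Calder, Cobalt, Helix, Meridian, Rook; each pays €84

Sorting: 137 (Calder), 120 (Cobalt), 101 (Helix), 96 (Meridian), 90 (Rook), 84 (Verdant), 60 (Cinder), …
Winners (5 units): Calder, Cobalt, Helix, Meridian, Rook.
First losing bid is Verdant's €84, which sets the uniform price.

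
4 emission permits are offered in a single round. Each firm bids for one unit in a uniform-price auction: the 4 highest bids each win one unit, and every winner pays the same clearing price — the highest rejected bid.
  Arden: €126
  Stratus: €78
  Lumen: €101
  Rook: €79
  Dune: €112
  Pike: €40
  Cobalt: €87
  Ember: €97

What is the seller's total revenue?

Total revenue: €348

Bids ranked high→low: 126 (Arden), 112 (Dune), 101 (Lumen), 97 (Ember), 87 (Cobalt), 79 (Rook), …
Winners (4 units): Arden, Dune, Lumen, Ember.
First losing bid is Cobalt's €87, which sets the uniform price.
Total revenue = 4 × €87 = €348.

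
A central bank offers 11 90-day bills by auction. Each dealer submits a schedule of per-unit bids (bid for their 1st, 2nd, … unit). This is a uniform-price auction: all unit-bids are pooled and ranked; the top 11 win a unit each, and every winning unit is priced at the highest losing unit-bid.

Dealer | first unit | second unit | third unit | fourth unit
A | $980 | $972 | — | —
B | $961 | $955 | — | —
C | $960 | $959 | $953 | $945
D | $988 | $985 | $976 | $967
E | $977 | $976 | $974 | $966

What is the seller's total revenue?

Total revenue: $10,560

All unit-bids, highest first — top 11: 988 (D-1), 985 (D-2), 980 (A-1), 977 (E-1), 976 (D-3), 976 (E-2), 974 (E-3), 972 (A-2), 967 (D-4), 966 (E-4), 961 (B-1)
First bid not allocated: $960.
Allocation: A 2, B 1, D 4, E 4. Every unit priced at $960.
Revenue = 11 × 960 = $10,560.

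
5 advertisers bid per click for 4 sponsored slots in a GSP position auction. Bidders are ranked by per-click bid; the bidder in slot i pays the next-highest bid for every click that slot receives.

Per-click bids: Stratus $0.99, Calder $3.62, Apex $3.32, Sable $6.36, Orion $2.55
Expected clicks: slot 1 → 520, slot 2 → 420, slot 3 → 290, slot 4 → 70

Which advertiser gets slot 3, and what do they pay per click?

Sorting advertisers: $6.36 (Sable) > $3.62 (Calder) > $3.32 (Apex) > $2.55 (Orion) > $0.99 (Stratus)
Slot 3 goes to the third-ranked bidder, Apex, who pays the next bid down: $2.55/click.

Apex; $2.55 per click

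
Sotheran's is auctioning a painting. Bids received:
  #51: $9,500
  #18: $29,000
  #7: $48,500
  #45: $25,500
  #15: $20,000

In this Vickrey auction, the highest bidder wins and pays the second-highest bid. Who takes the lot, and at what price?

Vickrey auction: the highest bidder wins and pays the second-highest bid.
Bids ranked: 48,500 (#7) > 29,000 (#18) > 25,500 (#45) > 20,000 (#15) > 9,500 (#51)
#7 wins with the highest bid; price is set by the runner-up at $29,000.

#7 pays $29,000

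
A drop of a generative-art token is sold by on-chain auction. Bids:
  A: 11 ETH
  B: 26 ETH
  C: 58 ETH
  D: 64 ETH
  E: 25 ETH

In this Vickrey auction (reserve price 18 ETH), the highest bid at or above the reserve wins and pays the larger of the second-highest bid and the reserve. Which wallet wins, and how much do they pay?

Vickrey auction (reserve price 18 ETH): the highest bid at or above the reserve wins and pays the larger of the second-highest bid and the reserve.
Bids ranked: 64 (D) > 58 (C) > 26 (B) > 25 (E) > 11 (A)
D has the top bid at or above the reserve (64 ETH).
max(second-highest 58 ETH, reserve 18 ETH) = 58 ETH; the reserve does not bind.

D pays 58 ETH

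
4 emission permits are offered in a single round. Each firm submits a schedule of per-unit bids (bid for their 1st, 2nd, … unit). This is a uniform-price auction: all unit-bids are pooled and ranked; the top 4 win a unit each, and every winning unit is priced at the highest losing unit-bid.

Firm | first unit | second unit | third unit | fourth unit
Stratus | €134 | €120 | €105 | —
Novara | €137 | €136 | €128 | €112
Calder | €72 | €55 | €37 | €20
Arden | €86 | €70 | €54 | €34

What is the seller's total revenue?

Total revenue: €480

All unit-bids, highest first — top 4: 137 (Novara-1), 136 (Novara-2), 134 (Stratus-1), 128 (Novara-3)
First bid not allocated: €120.
Allocation: Novara 3, Stratus 1. Every unit priced at €120.
Revenue = 4 × 120 = €480.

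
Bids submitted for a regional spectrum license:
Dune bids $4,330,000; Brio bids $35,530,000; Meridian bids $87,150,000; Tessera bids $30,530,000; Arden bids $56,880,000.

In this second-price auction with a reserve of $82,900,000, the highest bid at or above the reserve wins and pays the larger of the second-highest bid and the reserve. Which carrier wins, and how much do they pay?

Meridian pays $82,900,000

Second-price auction with a reserve of $82,900,000: the highest bid at or above the reserve wins and pays the larger of the second-highest bid and the reserve.
Bids in order: 87,150,000 (Meridian) > 56,880,000 (Arden) > 35,530,000 (Brio) > 30,530,000 (Tessera) > 4,330,000 (Dune)
Highest eligible bid: Meridian at $87,150,000.
Second-highest bid $56,880,000 is below the reserve $82,900,000, so the reserve binds → payment $82,900,000.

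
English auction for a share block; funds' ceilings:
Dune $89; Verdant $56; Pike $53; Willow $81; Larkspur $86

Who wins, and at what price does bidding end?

Dune wins at $86

Rule: the price rises until one bidder remains; the winner pays the price at which the last rival dropped out.
Limits ranked: 89 (Dune) > 86 (Larkspur) > 81 (Willow) > 56 (Verdant) > 53 (Pike)
Larkspur is the last rival to drop out, at $86; Dune remains and wins at that price.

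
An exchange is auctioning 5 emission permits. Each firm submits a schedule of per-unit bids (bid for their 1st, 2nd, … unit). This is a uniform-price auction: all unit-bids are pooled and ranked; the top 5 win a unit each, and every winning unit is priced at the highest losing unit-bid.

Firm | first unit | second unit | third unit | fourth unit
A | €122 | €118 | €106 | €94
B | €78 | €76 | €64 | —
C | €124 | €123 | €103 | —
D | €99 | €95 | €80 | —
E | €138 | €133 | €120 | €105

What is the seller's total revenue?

Merging the schedules and taking the best 5: 138 (E-1), 133 (E-2), 124 (C-1), 123 (C-2), 122 (A-1)
Highest rejected unit-bid = €120.
Allocation: A 1, C 2, E 2. Every unit priced at €120.
Revenue = 5 × 120 = €600.

Total revenue: €600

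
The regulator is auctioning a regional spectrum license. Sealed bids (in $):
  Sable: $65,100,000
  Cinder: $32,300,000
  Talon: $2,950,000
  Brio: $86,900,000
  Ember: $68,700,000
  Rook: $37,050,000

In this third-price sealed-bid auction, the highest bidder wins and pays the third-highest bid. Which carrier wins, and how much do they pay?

Brio pays $65,100,000

Bids ranked: 86,900,000 (Brio) > 68,700,000 (Ember) > 65,100,000 (Sable) > 37,050,000 (Rook) > 32,300,000 (Cinder) > 2,950,000 (Talon)
Brio wins; payment is bid #3 in the ranking = $65,100,000.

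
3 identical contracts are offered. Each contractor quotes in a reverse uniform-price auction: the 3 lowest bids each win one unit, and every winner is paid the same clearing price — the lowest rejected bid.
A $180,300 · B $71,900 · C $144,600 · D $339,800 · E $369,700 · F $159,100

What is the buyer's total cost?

Total cost: $540,900

Bids ranked low→high: 71,900 (B), 144,600 (C), 159,100 (F), 180,300 (A), 339,800 (D), …
Lowest 3: B, C, F.
First losing bid is A's $180,300, which sets the uniform price.
Total cost = 3 × $180,300 = $540,900.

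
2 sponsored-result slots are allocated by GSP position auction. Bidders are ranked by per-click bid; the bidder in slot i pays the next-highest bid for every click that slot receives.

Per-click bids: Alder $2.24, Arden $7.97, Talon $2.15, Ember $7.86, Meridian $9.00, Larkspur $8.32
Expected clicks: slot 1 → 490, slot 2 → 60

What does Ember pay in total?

Sorting advertisers: $9.00 (Meridian) > $8.32 (Larkspur) > $7.97 (Arden) > …
Ember ranks below slot 2 → no slot, pays nothing.

Ember pays $0.00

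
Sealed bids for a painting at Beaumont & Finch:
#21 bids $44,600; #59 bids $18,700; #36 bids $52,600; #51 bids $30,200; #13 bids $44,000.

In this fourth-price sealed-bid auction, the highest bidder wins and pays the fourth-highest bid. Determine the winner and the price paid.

Fourth-price sealed-bid auction: the highest bidder wins and pays the fourth-highest bid.
Sorting bids: 52,600 (#36) > 44,600 (#21) > 44,000 (#13) > 30,200 (#51) > 18,700 (#59)
#36 is highest; pays the fourth-highest bid, $30,200.

#36 pays $30,200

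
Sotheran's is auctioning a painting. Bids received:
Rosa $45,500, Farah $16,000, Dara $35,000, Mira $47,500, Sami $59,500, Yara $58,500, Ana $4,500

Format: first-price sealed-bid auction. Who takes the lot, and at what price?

Bids ranked: 59,500 (Sami) > 58,500 (Yara) > 47,500 (Mira) > 45,500 (Rosa) > 35,000 (Dara) > 16,000 (Farah) > …
Sami is highest → pays own bid, $59,500.

Sami pays $59,500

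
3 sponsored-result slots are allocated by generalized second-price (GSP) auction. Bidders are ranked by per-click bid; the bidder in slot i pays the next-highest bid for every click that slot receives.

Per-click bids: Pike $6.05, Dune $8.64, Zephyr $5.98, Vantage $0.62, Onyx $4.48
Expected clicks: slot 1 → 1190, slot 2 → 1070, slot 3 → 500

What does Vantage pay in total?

Ranked by bid: $8.64 (Dune) > $6.05 (Pike) > $5.98 (Zephyr) > $4.48 (Onyx) > …
Vantage ranks below slot 3 → no slot, pays nothing.

Vantage pays $0.00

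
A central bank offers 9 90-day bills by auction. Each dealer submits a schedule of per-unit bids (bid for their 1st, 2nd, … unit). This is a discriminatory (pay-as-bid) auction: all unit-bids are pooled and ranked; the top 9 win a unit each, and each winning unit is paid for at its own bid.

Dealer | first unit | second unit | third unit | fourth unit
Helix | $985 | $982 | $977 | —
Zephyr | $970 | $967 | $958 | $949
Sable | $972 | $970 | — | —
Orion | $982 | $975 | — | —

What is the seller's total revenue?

Pooled unit-bids ranked (top 9): 985 (Helix-1), 982 (Helix-2), 982 (Orion-1), 977 (Helix-3), 975 (Orion-2), 972 (Sable-1), 970 (Zephyr-1), 970 (Sable-2), 967 (Zephyr-2)
Next rejected bid: $958 (not a price — pay-as-bid).
Each winning unit pays its own bid.
Revenue = 985 + 982 + 982 + 977 + 975 + 972 + 970 + 970 + 967 = $8,780.

Total revenue: $8,780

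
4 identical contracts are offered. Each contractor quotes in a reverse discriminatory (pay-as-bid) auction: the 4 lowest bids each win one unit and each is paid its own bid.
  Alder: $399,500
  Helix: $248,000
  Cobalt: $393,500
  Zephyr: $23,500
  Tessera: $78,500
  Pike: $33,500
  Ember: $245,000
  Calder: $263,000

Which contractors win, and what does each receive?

Zephyr $23,500, Pike $33,500, Tessera $78,500, Ember $245,000

Sorting: 23,500 (Zephyr), 33,500 (Pike), 78,500 (Tessera), 245,000 (Ember), 248,000 (Helix), 263,000 (Calder), …
The 4 lowest are Zephyr, Pike, Tessera, Ember.
Each winner is paid its own bid: Zephyr $23,500, Pike $33,500, Tessera $78,500, Ember $245,000.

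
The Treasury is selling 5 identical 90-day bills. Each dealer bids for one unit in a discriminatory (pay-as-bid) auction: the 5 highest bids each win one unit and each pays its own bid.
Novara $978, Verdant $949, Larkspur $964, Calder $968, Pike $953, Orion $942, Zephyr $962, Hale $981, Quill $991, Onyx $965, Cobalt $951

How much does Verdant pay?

Bids ranked high→low: 991 (Quill), 981 (Hale), 978 (Novara), 968 (Calder), 965 (Onyx), 964 (Larkspur), 962 (Zephyr), …
Top 5: Quill, Hale, Novara, Calder, Onyx.
Verdant does not win → $0.

Verdant pays $0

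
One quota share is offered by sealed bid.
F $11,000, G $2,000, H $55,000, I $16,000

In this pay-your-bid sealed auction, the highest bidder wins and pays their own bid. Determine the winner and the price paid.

Bids ranked: 55,000 (H) > 16,000 (I) > 11,000 (F) > 2,000 (G)
First-price: H pays what they bid, $55,000.

H pays $55,000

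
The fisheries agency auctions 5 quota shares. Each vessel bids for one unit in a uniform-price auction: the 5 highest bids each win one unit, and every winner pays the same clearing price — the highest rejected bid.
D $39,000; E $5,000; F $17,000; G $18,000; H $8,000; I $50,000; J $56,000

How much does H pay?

H pays $0

Bids ranked high→low: 56,000 (J), 50,000 (I), 39,000 (D), 18,000 (G), 17,000 (F), 8,000 (H), 5,000 (E)
The 5 highest are J, I, D, G, F.
Highest unsuccessful bid: $8,000 → clearing price.
H does not win → pays $0.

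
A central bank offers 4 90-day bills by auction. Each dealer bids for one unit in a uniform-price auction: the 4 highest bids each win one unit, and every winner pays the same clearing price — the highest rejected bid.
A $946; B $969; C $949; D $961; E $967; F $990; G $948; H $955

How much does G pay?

G pays $0

Sorting: 990 (F), 969 (B), 967 (E), 961 (D), 955 (H), 949 (C), …
The 4 highest are F, B, E, D.
Highest unsuccessful bid: $955 → clearing price.
G does not win → pays $0.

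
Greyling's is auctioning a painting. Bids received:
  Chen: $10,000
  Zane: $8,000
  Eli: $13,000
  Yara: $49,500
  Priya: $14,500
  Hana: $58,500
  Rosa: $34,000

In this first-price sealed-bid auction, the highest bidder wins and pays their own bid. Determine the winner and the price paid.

Rule: the highest bidder wins and pays their own bid.
Sorting bids: 58,500 (Hana) > 49,500 (Yara) > 34,000 (Rosa) > 14,500 (Priya) > 13,000 (Eli) > 10,000 (Chen) > …
Hana is highest → pays own bid, $58,500.

Hana pays $58,500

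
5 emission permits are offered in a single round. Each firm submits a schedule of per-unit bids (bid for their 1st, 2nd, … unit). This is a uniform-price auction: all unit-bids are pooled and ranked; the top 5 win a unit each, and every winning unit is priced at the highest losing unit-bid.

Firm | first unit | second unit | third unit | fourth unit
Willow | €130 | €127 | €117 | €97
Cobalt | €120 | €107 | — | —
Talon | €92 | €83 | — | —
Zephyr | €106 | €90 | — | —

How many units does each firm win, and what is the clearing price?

Cobalt 2, Willow 3; clearing price €106

Pooled unit-bids ranked (top 5): 130 (Willow-1), 127 (Willow-2), 120 (Cobalt-1), 117 (Willow-3), 107 (Cobalt-2)
The (k+1)-th unit-bid is €106.
Allocation: Cobalt 2, Willow 3.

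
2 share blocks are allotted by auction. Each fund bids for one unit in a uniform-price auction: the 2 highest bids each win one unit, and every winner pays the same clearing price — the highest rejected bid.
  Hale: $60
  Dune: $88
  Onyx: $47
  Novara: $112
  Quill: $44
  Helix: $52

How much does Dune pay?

Dune pays $60

Bids ranked high→low: 112 (Novara), 88 (Dune), 60 (Hale), 52 (Helix), …
The 2 highest are Novara, Dune.
Highest unsuccessful bid: $60 → clearing price.
Dune wins → pays $60.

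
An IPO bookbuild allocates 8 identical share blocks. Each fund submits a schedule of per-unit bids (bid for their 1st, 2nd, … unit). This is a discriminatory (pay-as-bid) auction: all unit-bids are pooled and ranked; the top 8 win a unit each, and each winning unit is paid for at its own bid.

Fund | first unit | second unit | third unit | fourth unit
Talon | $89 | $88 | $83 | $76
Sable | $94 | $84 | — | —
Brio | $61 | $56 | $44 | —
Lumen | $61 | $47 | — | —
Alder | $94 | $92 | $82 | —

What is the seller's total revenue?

Total revenue: $706

Merging the schedules and taking the best 8: 94 (Sable-1), 94 (Alder-1), 92 (Alder-2), 89 (Talon-1), 88 (Talon-2), 84 (Sable-2), 83 (Talon-3), 82 (Alder-3)
Next rejected bid: $76 (not a price — pay-as-bid).
Each winning unit pays its own bid.
Revenue = 94 + 94 + 92 + 89 + 88 + 84 + 83 + 82 = $706.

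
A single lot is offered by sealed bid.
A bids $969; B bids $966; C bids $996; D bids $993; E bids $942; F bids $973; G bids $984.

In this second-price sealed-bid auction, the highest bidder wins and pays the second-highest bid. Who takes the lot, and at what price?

C pays $993

Bids ranked: 996 (C) > 993 (D) > 984 (G) > 973 (F) > 969 (A) > 966 (B) > …
C is highest; pays the second-highest bid, $993.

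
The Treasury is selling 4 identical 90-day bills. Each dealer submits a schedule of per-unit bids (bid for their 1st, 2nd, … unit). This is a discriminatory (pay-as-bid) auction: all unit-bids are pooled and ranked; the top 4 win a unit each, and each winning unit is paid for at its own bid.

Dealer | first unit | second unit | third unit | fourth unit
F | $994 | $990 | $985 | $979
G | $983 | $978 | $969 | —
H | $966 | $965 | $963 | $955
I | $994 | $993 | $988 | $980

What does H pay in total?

Merging the schedules and taking the best 4: 994 (F-1), 994 (I-1), 993 (I-2), 990 (F-2)
Next rejected bid: $988 (not a price — pay-as-bid).
H wins no units.

H pays $0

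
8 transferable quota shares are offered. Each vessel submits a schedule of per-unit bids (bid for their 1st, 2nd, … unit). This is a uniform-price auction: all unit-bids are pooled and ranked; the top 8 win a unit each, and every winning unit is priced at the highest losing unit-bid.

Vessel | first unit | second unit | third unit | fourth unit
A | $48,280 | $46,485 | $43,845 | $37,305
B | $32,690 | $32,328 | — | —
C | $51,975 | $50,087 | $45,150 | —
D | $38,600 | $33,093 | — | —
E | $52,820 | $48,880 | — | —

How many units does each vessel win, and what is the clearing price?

All unit-bids, highest first — top 8: 52,820 (E-1), 51,975 (C-1), 50,087 (C-2), 48,880 (E-2), 48,280 (A-1), 46,485 (A-2), 45,150 (C-3), 43,845 (A-3)
First bid not allocated: $38,600.
Allocation: A 3, C 3, E 2.

A 3, C 3, E 2; clearing price $38,600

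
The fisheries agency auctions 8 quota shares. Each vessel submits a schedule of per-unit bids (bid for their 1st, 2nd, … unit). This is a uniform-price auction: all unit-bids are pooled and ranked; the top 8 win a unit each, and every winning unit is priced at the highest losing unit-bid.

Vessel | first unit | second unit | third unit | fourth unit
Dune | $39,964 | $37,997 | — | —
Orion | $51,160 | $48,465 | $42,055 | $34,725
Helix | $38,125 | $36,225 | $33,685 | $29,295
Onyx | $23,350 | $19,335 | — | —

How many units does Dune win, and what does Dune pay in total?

Dune: 2 units, pays $67,370

Pooled unit-bids ranked (top 8): 51,160 (Orion-1), 48,465 (Orion-2), 42,055 (Orion-3), 39,964 (Dune-1), 38,125 (Helix-1), 37,997 (Dune-2), 36,225 (Helix-2), 34,725 (Orion-4)
First bid not allocated: $33,685.
Dune wins 2 unit(s) at $33,685 each.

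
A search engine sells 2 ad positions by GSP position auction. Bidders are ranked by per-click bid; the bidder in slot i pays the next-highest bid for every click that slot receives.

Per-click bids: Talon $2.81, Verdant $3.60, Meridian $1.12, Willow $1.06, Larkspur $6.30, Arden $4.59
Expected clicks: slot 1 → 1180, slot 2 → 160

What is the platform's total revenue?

Ranked by bid: $6.30 (Larkspur) > $4.59 (Arden) > $3.60 (Verdant) > …
Slot 1: Larkspur pays $4.59 × 1180 = $5416.20
Slot 2: Arden pays $3.60 × 160 = $576.00
Total = $5992.20

Total revenue: $5992.20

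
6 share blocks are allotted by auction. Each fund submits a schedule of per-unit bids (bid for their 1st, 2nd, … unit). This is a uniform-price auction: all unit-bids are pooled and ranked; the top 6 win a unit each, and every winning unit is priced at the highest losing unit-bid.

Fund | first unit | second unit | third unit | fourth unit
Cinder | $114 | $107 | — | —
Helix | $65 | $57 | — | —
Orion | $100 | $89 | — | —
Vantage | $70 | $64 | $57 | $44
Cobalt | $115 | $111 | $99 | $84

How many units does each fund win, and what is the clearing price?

Merging the schedules and taking the best 6: 115 (Cobalt-1), 114 (Cinder-1), 111 (Cobalt-2), 107 (Cinder-2), 100 (Orion-1), 99 (Cobalt-3)
Highest rejected unit-bid = $89.
Allocation: Cinder 2, Cobalt 3, Orion 1.

Cinder 2, Cobalt 3, Orion 1; clearing price $89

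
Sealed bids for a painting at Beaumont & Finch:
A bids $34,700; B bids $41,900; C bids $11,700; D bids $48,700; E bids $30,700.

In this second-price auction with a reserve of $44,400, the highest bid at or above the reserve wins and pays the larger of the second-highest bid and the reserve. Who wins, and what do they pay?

Bids in order: 48,700 (D) > 41,900 (B) > 34,700 (A) > 30,700 (E) > 11,700 (C)
Highest eligible bid: D at $48,700.
max(second-highest $41,900, reserve $44,400) = $44,400.

D pays $44,400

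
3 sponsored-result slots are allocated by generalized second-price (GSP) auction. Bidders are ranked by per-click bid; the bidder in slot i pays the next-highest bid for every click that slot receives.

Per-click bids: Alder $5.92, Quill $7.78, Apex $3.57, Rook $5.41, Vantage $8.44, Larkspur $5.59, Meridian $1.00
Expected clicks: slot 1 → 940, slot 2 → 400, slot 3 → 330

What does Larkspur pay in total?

Larkspur pays $0.00

Ranked by bid: $8.44 (Vantage) > $7.78 (Quill) > $5.92 (Alder) > $5.59 (Larkspur) > …
Larkspur ranks below slot 3 → no slot, pays nothing.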